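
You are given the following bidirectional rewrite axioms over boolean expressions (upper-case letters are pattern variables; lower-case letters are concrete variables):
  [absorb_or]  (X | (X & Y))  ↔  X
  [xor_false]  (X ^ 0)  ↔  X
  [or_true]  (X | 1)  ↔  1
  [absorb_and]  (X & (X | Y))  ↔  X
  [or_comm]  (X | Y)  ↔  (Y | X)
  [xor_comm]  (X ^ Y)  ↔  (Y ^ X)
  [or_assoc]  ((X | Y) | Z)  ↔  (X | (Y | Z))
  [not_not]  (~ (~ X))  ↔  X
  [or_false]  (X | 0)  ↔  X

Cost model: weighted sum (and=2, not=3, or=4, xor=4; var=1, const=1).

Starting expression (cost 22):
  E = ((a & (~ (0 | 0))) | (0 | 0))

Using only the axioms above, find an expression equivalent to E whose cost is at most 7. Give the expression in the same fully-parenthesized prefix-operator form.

step 1: or_false (→) rewrites (0 | 0) into 0, now ((a & (~ (0 | 0))) | 0)
step 2: or_false (→) rewrites (0 | 0) into 0, now ((a & (~ 0)) | 0)
step 3: or_false (→) rewrites ((a & (~ 0)) | 0) into (a & (~ 0)), reaching cost 7 (bound 7)

(a & (~ 0))   [cost 7]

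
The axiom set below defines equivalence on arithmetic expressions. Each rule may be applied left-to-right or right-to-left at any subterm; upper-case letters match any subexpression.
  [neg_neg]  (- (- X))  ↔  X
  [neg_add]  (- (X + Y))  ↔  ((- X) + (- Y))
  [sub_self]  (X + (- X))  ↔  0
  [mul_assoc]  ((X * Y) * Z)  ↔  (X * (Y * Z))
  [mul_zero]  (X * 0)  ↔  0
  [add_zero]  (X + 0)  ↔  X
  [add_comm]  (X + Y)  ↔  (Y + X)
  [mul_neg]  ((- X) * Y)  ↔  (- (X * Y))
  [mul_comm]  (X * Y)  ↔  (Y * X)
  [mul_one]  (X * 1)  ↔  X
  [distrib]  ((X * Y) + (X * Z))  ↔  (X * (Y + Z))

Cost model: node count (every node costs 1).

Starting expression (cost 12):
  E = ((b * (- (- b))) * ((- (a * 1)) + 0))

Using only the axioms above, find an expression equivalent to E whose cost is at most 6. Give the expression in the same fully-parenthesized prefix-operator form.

step 1: mul_one (→) rewrites (a * 1) into a, now ((b * (- (- b))) * ((- a) + 0))
step 2: neg_neg (→) rewrites (- (- b)) into b, now ((b * b) * ((- a) + 0))
step 3: add_zero (→) rewrites ((- a) + 0) into (- a), reaching cost 6 (bound 6)

((b * b) * (- a))   [cost 6]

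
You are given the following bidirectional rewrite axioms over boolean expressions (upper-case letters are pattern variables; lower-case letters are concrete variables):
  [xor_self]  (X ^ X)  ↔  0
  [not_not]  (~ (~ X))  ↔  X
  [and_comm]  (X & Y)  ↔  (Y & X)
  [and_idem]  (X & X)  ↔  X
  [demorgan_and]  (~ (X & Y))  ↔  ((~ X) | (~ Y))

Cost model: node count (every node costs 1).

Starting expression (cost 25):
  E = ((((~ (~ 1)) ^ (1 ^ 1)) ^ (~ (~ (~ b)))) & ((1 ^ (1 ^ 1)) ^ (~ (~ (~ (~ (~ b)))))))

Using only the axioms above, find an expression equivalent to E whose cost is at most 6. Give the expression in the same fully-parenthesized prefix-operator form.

((1 ^ 0) ^ (~ b))   [cost 6]

(1) (~ (~ b))  =[not_not →]=  b    ⊢ ((((~ (~ 1)) ^ (1 ^ 1)) ^ (~ (~ (~ b)))) & ((1 ^ (1 ^ 1)) ^ (~ (~ (~ b)))))
(2) (~ (~ 1))  =[not_not →]=  1    ⊢ (((1 ^ (1 ^ 1)) ^ (~ (~ (~ b)))) & ((1 ^ (1 ^ 1)) ^ (~ (~ (~ b)))))
(3) (((1 ^ (1 ^ 1)) ^ (~ (~ (~ b)))) & ((1 ^ (1 ^ 1)) ^ (~ (~ (~ b)))))  =[and_idem →]=  ((1 ^ (1 ^ 1)) ^ (~ (~ (~ b))))
(4) (~ (~ b))  =[not_not →]=  b    ⊢ ((1 ^ (1 ^ 1)) ^ (~ b))
(5) (1 ^ 1)  =[xor_self →]=  0    ⊢ cost 6, within 6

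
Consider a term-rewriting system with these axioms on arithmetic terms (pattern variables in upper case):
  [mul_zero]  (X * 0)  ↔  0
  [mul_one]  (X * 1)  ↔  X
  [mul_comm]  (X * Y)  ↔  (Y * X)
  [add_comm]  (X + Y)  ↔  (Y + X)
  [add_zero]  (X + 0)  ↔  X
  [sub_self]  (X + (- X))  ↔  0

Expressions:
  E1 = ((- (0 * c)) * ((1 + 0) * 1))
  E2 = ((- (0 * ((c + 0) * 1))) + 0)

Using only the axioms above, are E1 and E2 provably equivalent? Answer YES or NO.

step 1: add_zero (→) rewrites (1 + 0) into 1, now ((- (0 * c)) * (1 * 1))
step 2: mul_one (→) rewrites (1 * 1) into 1, now ((- (0 * c)) * 1)
step 3: mul_one (→) rewrites ((- (0 * c)) * 1) into (- (0 * c))
step 4: add_zero (←) rewrites c into (c + 0), now (- (0 * (c + 0)))
step 5: mul_one (←) rewrites (c + 0) into ((c + 0) * 1), now (- (0 * ((c + 0) * 1)))
step 6: add_zero (←) rewrites (- (0 * ((c + 0) * 1))) into ((- (0 * ((c + 0) * 1))) + 0), which is E2

YES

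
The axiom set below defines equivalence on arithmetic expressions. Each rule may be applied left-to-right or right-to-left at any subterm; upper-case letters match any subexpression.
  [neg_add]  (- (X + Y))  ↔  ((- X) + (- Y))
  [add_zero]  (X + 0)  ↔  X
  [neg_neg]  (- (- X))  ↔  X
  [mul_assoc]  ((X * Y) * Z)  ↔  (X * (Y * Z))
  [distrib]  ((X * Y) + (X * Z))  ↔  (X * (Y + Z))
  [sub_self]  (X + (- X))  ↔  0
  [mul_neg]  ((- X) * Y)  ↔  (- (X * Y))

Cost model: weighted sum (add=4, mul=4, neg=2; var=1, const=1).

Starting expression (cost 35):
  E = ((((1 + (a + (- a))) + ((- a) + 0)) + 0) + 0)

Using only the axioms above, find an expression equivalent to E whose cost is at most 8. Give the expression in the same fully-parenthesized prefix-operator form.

1. [add_zero →] ((((1 + (a + (- a))) + ((- a) + 0)) + 0) + 0)  →  (((1 + (a + (- a))) + ((- a) + 0)) + 0)
2. [add_zero →] (((1 + (a + (- a))) + ((- a) + 0)) + 0)  →  ((1 + (a + (- a))) + ((- a) + 0))
3. [sub_self →] (a + (- a))  →  0;  E = ((1 + 0) + ((- a) + 0))
4. [add_zero →] ((- a) + 0)  →  (- a);  E = ((1 + 0) + (- a))
5. [add_zero →] (1 + 0)  →  1;  cost 8 ≤ 8, done

(1 + (- a))   [cost 8]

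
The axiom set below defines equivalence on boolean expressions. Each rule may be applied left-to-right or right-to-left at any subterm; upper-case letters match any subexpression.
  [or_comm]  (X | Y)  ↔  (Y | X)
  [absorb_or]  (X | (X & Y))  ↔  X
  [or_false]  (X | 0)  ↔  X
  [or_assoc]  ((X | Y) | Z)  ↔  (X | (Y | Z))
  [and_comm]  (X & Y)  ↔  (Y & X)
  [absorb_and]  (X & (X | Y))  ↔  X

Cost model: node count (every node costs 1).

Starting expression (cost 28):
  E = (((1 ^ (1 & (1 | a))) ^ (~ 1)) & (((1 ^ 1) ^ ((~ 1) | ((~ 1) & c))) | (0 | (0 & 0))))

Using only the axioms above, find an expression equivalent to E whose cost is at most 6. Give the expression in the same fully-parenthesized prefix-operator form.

((1 ^ 1) ^ (~ 1))   [cost 6]

1. [absorb_or →] ((~ 1) | ((~ 1) & c))  →  (~ 1);  E = (((1 ^ (1 & (1 | a))) ^ (~ 1)) & (((1 ^ 1) ^ (~ 1)) | (0 | (0 & 0))))
2. [absorb_or →] (0 | (0 & 0))  →  0;  E = (((1 ^ (1 & (1 | a))) ^ (~ 1)) & (((1 ^ 1) ^ (~ 1)) | 0))
3. [absorb_and →] (1 & (1 | a))  →  1;  E = (((1 ^ 1) ^ (~ 1)) & (((1 ^ 1) ^ (~ 1)) | 0))
4. [absorb_and →] (((1 ^ 1) ^ (~ 1)) & (((1 ^ 1) ^ (~ 1)) | 0))  →  ((1 ^ 1) ^ (~ 1));  cost 6 ≤ 6, done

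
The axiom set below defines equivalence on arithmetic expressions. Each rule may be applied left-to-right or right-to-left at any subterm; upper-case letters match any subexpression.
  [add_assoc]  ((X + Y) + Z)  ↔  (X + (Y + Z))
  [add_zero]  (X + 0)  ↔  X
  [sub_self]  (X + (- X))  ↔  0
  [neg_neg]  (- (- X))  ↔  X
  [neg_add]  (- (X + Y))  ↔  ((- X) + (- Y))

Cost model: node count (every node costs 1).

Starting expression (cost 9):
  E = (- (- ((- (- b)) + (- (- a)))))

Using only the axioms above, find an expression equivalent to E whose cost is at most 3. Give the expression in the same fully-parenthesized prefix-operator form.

(b + a)   [cost 3]

step 1: neg_neg (→) rewrites (- (- b)) into b, now (- (- (b + (- (- a)))))
step 2: neg_neg (→) rewrites (- (- a)) into a, now (- (- (b + a)))
step 3: neg_neg (→) rewrites (- (- (b + a))) into (b + a), reaching cost 3 (bound 3)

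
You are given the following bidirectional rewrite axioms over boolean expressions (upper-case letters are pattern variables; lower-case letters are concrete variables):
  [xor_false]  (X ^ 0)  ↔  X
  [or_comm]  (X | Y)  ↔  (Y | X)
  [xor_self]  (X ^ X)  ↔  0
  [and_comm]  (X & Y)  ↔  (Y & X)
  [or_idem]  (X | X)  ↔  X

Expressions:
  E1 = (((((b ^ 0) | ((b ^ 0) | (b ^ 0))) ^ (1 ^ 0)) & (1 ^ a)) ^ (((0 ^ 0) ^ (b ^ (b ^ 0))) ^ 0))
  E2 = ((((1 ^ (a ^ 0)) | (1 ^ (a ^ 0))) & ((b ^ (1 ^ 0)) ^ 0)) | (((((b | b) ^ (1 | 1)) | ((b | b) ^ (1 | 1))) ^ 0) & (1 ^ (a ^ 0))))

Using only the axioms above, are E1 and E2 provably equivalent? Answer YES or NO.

(1) ((b ^ 0) | (b ^ 0))  =[or_idem →]=  (b ^ 0)    ⊢ (((((b ^ 0) | (b ^ 0)) ^ (1 ^ 0)) & (1 ^ a)) ^ (((0 ^ 0) ^ (b ^ (b ^ 0))) ^ 0))
(2) ((b ^ 0) | (b ^ 0))  =[or_idem →]=  (b ^ 0)    ⊢ ((((b ^ 0) ^ (1 ^ 0)) & (1 ^ a)) ^ (((0 ^ 0) ^ (b ^ (b ^ 0))) ^ 0))
(3) (1 ^ 0)  =[xor_false →]=  1    ⊢ ((((b ^ 0) ^ 1) & (1 ^ a)) ^ (((0 ^ 0) ^ (b ^ (b ^ 0))) ^ 0))
(4) (b ^ 0)  =[xor_false →]=  b    ⊢ (((b ^ 1) & (1 ^ a)) ^ (((0 ^ 0) ^ (b ^ (b ^ 0))) ^ 0))
(5) (((0 ^ 0) ^ (b ^ (b ^ 0))) ^ 0)  =[xor_false →]=  ((0 ^ 0) ^ (b ^ (b ^ 0)))    ⊢ (((b ^ 1) & (1 ^ a)) ^ ((0 ^ 0) ^ (b ^ (b ^ 0))))
(6) (0 ^ 0)  =[xor_false →]=  0    ⊢ (((b ^ 1) & (1 ^ a)) ^ (0 ^ (b ^ (b ^ 0))))
(7) (b ^ 0)  =[xor_false →]=  b    ⊢ (((b ^ 1) & (1 ^ a)) ^ (0 ^ (b ^ b)))
(8) (b ^ b)  =[xor_self →]=  0    ⊢ (((b ^ 1) & (1 ^ a)) ^ (0 ^ 0))
(9) (0 ^ 0)  =[xor_false →]=  0    ⊢ (((b ^ 1) & (1 ^ a)) ^ 0)
(10) (((b ^ 1) & (1 ^ a)) ^ 0)  =[xor_false →]=  ((b ^ 1) & (1 ^ a))
(11) (b ^ 1)  =[xor_false ←]=  ((b ^ 1) ^ 0)    ⊢ (((b ^ 1) ^ 0) & (1 ^ a))
(12) (((b ^ 1) ^ 0) & (1 ^ a))  =[or_idem ←]=  ((((b ^ 1) ^ 0) & (1 ^ a)) | (((b ^ 1) ^ 0) & (1 ^ a)))
(13) (((b ^ 1) ^ 0) & (1 ^ a))  =[and_comm →]=  ((1 ^ a) & ((b ^ 1) ^ 0))    ⊢ (((1 ^ a) & ((b ^ 1) ^ 0)) | (((b ^ 1) ^ 0) & (1 ^ a)))
(14) b  =[or_idem ←]=  (b | b)    ⊢ (((1 ^ a) & ((b ^ 1) ^ 0)) | ((((b | b) ^ 1) ^ 0) & (1 ^ a)))
(15) 1  =[or_idem ←]=  (1 | 1)    ⊢ (((1 ^ a) & ((b ^ 1) ^ 0)) | ((((b | b) ^ (1 | 1)) ^ 0) & (1 ^ a)))
(16) a  =[xor_false ←]=  (a ^ 0)    ⊢ (((1 ^ a) & ((b ^ 1) ^ 0)) | ((((b | b) ^ (1 | 1)) ^ 0) & (1 ^ (a ^ 0))))
(17) a  =[xor_false ←]=  (a ^ 0)    ⊢ (((1 ^ (a ^ 0)) & ((b ^ 1) ^ 0)) | ((((b | b) ^ (1 | 1)) ^ 0) & (1 ^ (a ^ 0))))
(18) 1  =[xor_false ←]=  (1 ^ 0)    ⊢ (((1 ^ (a ^ 0)) & ((b ^ (1 ^ 0)) ^ 0)) | ((((b | b) ^ (1 | 1)) ^ 0) & (1 ^ (a ^ 0))))
(19) (1 ^ (a ^ 0))  =[or_idem ←]=  ((1 ^ (a ^ 0)) | (1 ^ (a ^ 0)))    ⊢ ((((1 ^ (a ^ 0)) | (1 ^ (a ^ 0))) & ((b ^ (1 ^ 0)) ^ 0)) | ((((b | b) ^ (1 | 1)) ^ 0) & (1 ^ (a ^ 0))))
(20) ((b | b) ^ (1 | 1))  =[or_idem ←]=  (((b | b) ^ (1 | 1)) | ((b | b) ^ (1 | 1)))    ⊢ E2

YES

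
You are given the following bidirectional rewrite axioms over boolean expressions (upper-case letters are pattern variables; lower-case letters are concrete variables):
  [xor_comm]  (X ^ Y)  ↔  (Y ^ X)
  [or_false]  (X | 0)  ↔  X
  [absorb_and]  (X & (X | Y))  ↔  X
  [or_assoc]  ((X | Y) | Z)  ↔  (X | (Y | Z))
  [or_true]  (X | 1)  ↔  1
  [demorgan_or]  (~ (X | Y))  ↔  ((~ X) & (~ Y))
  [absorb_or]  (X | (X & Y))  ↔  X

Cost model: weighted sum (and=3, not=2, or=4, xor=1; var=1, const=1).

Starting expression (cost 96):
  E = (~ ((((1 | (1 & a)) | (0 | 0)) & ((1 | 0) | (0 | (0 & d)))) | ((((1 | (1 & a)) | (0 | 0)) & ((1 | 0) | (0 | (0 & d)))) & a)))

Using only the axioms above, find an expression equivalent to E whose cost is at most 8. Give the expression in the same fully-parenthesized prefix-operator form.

(~ (1 | 0))   [cost 8]

(1) ((((1 | (1 & a)) | (0 | 0)) & ((1 | 0) | (0 | (0 & d)))) | ((((1 | (1 & a)) | (0 | 0)) & ((1 | 0) | (0 | (0 & d)))) & a))  =[absorb_or →]=  (((1 | (1 & a)) | (0 | 0)) & ((1 | 0) | (0 | (0 & d))))    ⊢ (~ (((1 | (1 & a)) | (0 | 0)) & ((1 | 0) | (0 | (0 & d)))))
(2) (0 | (0 & d))  =[absorb_or →]=  0    ⊢ (~ (((1 | (1 & a)) | (0 | 0)) & ((1 | 0) | 0)))
(3) (1 | (1 & a))  =[absorb_or →]=  1    ⊢ (~ ((1 | (0 | 0)) & ((1 | 0) | 0)))
(4) (0 | 0)  =[or_false →]=  0    ⊢ (~ ((1 | 0) & ((1 | 0) | 0)))
(5) ((1 | 0) & ((1 | 0) | 0))  =[absorb_and →]=  (1 | 0)    ⊢ cost 8, within 8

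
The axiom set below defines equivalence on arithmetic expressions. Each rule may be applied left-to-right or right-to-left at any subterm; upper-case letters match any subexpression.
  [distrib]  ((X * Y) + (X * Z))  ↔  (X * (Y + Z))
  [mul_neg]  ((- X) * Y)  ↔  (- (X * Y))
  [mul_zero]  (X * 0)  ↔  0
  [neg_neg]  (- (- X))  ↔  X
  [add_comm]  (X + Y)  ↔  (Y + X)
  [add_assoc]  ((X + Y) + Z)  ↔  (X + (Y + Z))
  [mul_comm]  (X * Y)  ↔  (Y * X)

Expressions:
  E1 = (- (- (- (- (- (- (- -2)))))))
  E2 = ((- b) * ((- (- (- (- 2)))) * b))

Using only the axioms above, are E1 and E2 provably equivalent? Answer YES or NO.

NO

The axioms are sound identities: if E1 ↔* E2 then E1 and E2 evaluate identically under any assignment.
Under b=0: E1 evaluates to 2, E2 to 0. Distinct ⇒ no rewrite sequence connects them.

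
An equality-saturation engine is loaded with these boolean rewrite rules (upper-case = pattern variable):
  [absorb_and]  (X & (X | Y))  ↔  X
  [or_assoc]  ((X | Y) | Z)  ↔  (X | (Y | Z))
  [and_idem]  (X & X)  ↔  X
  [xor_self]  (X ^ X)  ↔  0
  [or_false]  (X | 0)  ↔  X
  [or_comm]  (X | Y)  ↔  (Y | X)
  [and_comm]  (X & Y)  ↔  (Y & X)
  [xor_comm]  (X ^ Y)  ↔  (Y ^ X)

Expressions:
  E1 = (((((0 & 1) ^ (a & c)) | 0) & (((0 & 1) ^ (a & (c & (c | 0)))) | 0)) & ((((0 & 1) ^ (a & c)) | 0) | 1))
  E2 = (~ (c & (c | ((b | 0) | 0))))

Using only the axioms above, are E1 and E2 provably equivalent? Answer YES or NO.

NO

The axioms are sound identities: if E1 ↔* E2 then E1 and E2 evaluate identically under any assignment.
Under a=0, b=0, c=0: E1 evaluates to 0, E2 to 1. Distinct ⇒ no rewrite sequence connects them.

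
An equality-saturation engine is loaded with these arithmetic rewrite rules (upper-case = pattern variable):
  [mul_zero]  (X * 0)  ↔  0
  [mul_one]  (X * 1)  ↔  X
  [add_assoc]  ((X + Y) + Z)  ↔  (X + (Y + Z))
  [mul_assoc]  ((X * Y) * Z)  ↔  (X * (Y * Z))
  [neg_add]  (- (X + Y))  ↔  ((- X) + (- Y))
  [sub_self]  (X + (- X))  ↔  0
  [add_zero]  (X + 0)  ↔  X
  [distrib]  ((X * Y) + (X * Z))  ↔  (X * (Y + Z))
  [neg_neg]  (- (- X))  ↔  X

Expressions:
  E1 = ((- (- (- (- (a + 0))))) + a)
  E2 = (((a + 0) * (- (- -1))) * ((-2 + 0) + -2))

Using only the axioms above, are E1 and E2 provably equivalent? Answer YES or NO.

NO

All listed rules preserve value, hence provable equivalence implies equal values everywhere; look for a separating assignment.
a=1 gives E1 ↦ 2, E2 ↦ 4; values differ ⇒ not provably equivalent.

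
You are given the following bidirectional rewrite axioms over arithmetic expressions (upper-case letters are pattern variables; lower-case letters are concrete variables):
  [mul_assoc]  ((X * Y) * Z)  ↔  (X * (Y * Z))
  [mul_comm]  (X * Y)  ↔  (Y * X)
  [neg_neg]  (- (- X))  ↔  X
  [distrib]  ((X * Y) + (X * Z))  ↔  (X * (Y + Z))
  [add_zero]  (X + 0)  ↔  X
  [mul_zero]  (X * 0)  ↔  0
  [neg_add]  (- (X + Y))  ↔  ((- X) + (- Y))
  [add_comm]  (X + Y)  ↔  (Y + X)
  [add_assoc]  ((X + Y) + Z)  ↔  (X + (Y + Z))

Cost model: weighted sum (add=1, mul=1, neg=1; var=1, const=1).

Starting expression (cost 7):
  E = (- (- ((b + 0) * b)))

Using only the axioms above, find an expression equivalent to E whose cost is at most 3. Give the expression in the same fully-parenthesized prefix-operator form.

step 1: neg_neg (→) rewrites (- (- ((b + 0) * b))) into ((b + 0) * b)
step 2: mul_comm (→) rewrites ((b + 0) * b) into (b * (b + 0))
step 3: add_zero (→) rewrites (b + 0) into b, reaching cost 3 (bound 3)

(b * b)   [cost 3]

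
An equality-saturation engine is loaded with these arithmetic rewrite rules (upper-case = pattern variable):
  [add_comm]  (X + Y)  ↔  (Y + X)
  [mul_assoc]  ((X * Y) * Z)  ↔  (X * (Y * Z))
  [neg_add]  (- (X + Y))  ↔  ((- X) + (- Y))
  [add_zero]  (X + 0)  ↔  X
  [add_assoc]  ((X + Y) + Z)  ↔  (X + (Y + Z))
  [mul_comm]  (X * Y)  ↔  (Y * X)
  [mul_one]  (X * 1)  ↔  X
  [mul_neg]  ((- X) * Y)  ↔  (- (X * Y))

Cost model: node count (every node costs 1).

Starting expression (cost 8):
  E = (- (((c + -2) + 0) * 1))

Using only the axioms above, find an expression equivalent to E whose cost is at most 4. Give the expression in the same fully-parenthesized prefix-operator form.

step 1: add_comm (→) rewrites (c + -2) into (-2 + c), now (- (((-2 + c) + 0) * 1))
step 2: mul_one (→) rewrites (((-2 + c) + 0) * 1) into ((-2 + c) + 0), now (- ((-2 + c) + 0))
step 3: add_zero (→) rewrites ((-2 + c) + 0) into (-2 + c), reaching cost 4 (bound 4)

(- (-2 + c))   [cost 4]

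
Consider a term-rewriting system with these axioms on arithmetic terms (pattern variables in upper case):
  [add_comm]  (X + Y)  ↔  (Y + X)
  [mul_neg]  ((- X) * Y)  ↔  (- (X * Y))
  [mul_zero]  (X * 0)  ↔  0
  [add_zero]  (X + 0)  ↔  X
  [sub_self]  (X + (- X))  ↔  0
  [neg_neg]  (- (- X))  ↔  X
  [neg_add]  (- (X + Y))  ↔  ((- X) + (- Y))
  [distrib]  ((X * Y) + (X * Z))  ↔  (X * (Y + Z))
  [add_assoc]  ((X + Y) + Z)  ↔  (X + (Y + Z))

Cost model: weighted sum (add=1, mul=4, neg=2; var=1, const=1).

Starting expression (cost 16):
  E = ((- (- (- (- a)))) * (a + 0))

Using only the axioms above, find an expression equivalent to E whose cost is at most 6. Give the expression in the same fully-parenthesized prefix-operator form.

1. [neg_neg →] (- (- (- a)))  →  (- a);  E = ((- (- a)) * (a + 0))
2. [add_zero →] (a + 0)  →  a;  E = ((- (- a)) * a)
3. [neg_neg →] (- (- a))  →  a;  cost 6 ≤ 6, done

(a * a)   [cost 6]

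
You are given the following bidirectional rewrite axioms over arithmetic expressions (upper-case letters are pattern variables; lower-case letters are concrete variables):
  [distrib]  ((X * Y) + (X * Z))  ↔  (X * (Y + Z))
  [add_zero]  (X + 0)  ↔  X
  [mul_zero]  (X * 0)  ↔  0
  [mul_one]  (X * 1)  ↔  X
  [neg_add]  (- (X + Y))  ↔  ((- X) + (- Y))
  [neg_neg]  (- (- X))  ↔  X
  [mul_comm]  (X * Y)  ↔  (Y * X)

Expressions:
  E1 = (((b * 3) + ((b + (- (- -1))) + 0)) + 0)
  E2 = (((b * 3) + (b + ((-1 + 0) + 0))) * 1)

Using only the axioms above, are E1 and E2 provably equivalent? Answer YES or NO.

step 1: add_zero (→) rewrites ((b + (- (- -1))) + 0) into (b + (- (- -1))), now (((b * 3) + (b + (- (- -1)))) + 0)
step 2: add_zero (→) rewrites (((b * 3) + (b + (- (- -1)))) + 0) into ((b * 3) + (b + (- (- -1))))
step 3: neg_neg (→) rewrites (- (- -1)) into -1, now ((b * 3) + (b + -1))
step 4: add_zero (←) rewrites -1 into (-1 + 0), now ((b * 3) + (b + (-1 + 0)))
step 5: mul_one (←) rewrites ((b * 3) + (b + (-1 + 0))) into (((b * 3) + (b + (-1 + 0))) * 1)
step 6: add_zero (←) rewrites (-1 + 0) into ((-1 + 0) + 0), which is E2

YES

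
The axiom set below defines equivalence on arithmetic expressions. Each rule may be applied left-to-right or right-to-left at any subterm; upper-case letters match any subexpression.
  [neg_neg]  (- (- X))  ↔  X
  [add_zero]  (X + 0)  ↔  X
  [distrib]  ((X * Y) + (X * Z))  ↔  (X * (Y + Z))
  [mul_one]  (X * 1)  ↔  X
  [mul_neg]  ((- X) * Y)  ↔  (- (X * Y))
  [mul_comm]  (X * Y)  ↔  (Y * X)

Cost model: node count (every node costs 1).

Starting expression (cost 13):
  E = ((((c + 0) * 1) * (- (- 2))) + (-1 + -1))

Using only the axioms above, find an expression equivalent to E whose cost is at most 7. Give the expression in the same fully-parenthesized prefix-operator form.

1. [mul_one →] ((c + 0) * 1)  →  (c + 0);  E = (((c + 0) * (- (- 2))) + (-1 + -1))
2. [neg_neg →] (- (- 2))  →  2;  E = (((c + 0) * 2) + (-1 + -1))
3. [add_zero →] (c + 0)  →  c;  cost 7 ≤ 7, done

((c * 2) + (-1 + -1))   [cost 7]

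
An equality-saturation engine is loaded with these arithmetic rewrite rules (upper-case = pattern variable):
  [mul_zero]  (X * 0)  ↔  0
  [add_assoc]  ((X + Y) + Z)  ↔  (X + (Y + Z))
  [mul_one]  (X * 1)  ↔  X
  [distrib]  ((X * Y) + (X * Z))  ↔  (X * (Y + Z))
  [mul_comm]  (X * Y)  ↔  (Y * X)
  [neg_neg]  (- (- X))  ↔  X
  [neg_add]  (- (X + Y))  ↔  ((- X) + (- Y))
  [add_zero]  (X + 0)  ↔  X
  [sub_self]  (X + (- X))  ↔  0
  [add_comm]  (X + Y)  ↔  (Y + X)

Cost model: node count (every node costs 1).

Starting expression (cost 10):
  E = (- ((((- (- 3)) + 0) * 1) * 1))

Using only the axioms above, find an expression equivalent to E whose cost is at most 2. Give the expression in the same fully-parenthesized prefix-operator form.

(- 3)   [cost 2]

(1) (- (- 3))  =[neg_neg →]=  3    ⊢ (- (((3 + 0) * 1) * 1))
(2) (((3 + 0) * 1) * 1)  =[mul_one →]=  ((3 + 0) * 1)    ⊢ (- ((3 + 0) * 1))
(3) ((3 + 0) * 1)  =[mul_one →]=  (3 + 0)    ⊢ (- (3 + 0))
(4) (3 + 0)  =[add_zero →]=  3    ⊢ cost 2, within 2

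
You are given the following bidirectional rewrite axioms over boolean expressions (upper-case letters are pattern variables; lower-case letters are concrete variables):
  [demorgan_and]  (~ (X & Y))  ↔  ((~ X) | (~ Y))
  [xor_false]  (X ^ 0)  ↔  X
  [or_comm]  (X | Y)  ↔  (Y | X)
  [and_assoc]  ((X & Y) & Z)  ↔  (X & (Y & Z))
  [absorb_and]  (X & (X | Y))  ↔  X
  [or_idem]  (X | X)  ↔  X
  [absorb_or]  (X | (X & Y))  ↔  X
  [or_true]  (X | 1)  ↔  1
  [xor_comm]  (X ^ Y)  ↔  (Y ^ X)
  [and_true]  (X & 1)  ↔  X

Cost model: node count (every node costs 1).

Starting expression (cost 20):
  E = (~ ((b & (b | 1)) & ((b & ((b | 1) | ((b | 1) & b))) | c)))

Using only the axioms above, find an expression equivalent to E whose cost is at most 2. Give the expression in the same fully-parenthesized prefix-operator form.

(~ b)   [cost 2]

(1) ((b | 1) | ((b | 1) & b))  =[absorb_or →]=  (b | 1)    ⊢ (~ ((b & (b | 1)) & ((b & (b | 1)) | c)))
(2) ((b & (b | 1)) & ((b & (b | 1)) | c))  =[absorb_and →]=  (b & (b | 1))    ⊢ (~ (b & (b | 1)))
(3) (b & (b | 1))  =[absorb_and →]=  b    ⊢ cost 2, within 2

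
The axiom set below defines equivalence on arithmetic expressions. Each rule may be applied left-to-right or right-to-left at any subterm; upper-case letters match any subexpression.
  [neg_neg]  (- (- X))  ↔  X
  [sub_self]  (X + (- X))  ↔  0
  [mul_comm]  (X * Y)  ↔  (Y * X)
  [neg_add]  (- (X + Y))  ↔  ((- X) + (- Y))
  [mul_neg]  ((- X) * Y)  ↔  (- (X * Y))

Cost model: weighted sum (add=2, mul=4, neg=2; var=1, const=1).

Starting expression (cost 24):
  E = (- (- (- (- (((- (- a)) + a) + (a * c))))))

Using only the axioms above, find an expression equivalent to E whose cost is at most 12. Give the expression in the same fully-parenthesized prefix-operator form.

((a + a) + (a * c))   [cost 12]

step 1: neg_neg (→) rewrites (- (- (((- (- a)) + a) + (a * c)))) into (((- (- a)) + a) + (a * c)), now (- (- (((- (- a)) + a) + (a * c))))
step 2: neg_neg (→) rewrites (- (- (((- (- a)) + a) + (a * c)))) into (((- (- a)) + a) + (a * c))
step 3: neg_neg (→) rewrites (- (- a)) into a, reaching cost 12 (bound 12)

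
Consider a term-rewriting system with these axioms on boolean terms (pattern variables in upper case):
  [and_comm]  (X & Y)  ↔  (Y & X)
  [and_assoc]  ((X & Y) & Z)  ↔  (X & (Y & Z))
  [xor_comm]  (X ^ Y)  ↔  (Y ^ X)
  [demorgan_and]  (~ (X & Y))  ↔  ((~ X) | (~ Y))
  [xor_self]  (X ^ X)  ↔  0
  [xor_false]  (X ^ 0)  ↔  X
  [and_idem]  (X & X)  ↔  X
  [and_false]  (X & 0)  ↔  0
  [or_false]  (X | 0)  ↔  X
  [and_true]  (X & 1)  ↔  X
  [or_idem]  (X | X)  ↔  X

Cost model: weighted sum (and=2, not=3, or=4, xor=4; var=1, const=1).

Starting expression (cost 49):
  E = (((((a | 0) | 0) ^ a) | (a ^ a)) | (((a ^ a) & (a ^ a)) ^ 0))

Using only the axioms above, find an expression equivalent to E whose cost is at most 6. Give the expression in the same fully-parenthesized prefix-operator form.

(1) ((a | 0) | 0)  =[or_false →]=  (a | 0)    ⊢ ((((a | 0) ^ a) | (a ^ a)) | (((a ^ a) & (a ^ a)) ^ 0))
(2) (a | 0)  =[or_false →]=  a    ⊢ (((a ^ a) | (a ^ a)) | (((a ^ a) & (a ^ a)) ^ 0))
(3) ((a ^ a) | (a ^ a))  =[or_idem →]=  (a ^ a)    ⊢ ((a ^ a) | (((a ^ a) & (a ^ a)) ^ 0))
(4) ((a ^ a) & (a ^ a))  =[and_idem →]=  (a ^ a)    ⊢ ((a ^ a) | ((a ^ a) ^ 0))
(5) ((a ^ a) ^ 0)  =[xor_false →]=  (a ^ a)    ⊢ ((a ^ a) | (a ^ a))
(6) ((a ^ a) | (a ^ a))  =[or_idem →]=  (a ^ a)    ⊢ cost 6, within 6

(a ^ a)   [cost 6]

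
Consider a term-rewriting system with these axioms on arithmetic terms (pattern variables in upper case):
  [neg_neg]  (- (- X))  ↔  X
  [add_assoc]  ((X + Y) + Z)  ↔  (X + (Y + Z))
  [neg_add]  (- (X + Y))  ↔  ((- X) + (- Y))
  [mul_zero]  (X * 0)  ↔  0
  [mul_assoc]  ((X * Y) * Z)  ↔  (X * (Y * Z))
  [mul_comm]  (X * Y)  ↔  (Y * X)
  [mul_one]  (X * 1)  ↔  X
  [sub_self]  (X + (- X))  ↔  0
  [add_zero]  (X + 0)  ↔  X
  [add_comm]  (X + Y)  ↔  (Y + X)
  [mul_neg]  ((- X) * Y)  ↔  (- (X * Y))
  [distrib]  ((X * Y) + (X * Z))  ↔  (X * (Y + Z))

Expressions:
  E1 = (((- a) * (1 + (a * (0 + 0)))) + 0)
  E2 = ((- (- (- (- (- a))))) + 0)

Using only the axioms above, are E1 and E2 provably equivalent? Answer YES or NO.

(1) (((- a) * (1 + (a * (0 + 0)))) + 0)  =[add_zero →]=  ((- a) * (1 + (a * (0 + 0))))
(2) (0 + 0)  =[add_zero →]=  0    ⊢ ((- a) * (1 + (a * 0)))
(3) (a * 0)  =[mul_zero →]=  0    ⊢ ((- a) * (1 + 0))
(4) (1 + 0)  =[add_zero →]=  1    ⊢ ((- a) * 1)
(5) ((- a) * 1)  =[mul_one →]=  (- a)
(6) a  =[neg_neg ←]=  (- (- a))    ⊢ (- (- (- a)))
(7) (- (- a))  =[neg_neg ←]=  (- (- (- (- a))))    ⊢ (- (- (- (- (- a)))))
(8) (- (- (- (- (- a)))))  =[add_zero ←]=  ((- (- (- (- (- a))))) + 0)    ⊢ E2

YES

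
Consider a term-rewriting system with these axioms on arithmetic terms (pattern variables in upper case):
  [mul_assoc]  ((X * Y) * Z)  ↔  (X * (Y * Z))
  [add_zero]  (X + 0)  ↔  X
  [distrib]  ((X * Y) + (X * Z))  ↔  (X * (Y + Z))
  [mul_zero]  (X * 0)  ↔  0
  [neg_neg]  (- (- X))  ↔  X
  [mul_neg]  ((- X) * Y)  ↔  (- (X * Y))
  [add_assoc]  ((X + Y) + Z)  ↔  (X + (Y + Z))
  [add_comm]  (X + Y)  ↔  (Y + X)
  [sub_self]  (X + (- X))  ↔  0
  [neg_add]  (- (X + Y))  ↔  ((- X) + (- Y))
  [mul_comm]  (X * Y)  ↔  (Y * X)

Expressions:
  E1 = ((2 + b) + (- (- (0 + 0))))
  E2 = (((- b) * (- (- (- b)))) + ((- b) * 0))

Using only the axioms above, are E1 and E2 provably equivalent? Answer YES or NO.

NO

Every axiom is a valid identity, so a rewrite proof would force E1 and E2 to agree under every assignment.
At b=0: E1 = 2 but E2 = 0; they differ, so no derivation exists.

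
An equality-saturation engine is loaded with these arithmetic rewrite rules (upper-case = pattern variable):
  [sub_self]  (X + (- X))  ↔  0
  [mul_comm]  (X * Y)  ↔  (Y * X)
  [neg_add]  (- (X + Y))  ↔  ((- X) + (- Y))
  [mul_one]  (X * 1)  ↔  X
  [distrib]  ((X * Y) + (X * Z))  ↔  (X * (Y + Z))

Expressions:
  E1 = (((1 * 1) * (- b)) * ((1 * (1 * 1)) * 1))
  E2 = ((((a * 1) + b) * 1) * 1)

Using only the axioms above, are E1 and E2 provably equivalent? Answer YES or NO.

NO

The axioms are sound identities: if E1 ↔* E2 then E1 and E2 evaluate identically under any assignment.
Under a=0, b=1: E1 evaluates to -1, E2 to 1. Distinct ⇒ no rewrite sequence connects them.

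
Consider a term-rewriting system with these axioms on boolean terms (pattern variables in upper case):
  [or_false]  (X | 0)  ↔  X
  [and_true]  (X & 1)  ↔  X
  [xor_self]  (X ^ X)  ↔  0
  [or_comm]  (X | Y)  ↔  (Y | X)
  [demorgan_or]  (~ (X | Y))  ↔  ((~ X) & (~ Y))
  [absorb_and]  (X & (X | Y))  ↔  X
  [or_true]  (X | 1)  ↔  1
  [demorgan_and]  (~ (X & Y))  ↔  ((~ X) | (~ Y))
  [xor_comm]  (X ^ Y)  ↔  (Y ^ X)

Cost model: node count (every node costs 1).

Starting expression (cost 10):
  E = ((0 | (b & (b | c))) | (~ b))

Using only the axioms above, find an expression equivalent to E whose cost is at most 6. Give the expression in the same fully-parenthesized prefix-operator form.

(1) (b & (b | c))  =[absorb_and →]=  b    ⊢ cost 6, within 6

((0 | b) | (~ b))   [cost 6]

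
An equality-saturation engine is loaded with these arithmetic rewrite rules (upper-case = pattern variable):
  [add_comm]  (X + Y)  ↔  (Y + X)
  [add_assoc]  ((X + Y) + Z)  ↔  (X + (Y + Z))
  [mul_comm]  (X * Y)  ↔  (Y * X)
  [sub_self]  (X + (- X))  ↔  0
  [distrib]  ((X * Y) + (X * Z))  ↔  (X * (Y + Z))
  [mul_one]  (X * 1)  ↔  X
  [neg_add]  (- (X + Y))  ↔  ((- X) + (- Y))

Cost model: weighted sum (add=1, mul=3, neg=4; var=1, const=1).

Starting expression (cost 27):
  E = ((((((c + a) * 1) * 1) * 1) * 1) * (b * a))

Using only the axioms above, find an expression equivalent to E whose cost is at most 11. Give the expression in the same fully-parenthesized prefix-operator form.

1. [mul_one →] ((((c + a) * 1) * 1) * 1)  →  (((c + a) * 1) * 1);  E = (((((c + a) * 1) * 1) * 1) * (b * a))
2. [mul_one →] (((c + a) * 1) * 1)  →  ((c + a) * 1);  E = ((((c + a) * 1) * 1) * (b * a))
3. [mul_one →] (((c + a) * 1) * 1)  →  ((c + a) * 1);  E = (((c + a) * 1) * (b * a))
4. [mul_one →] ((c + a) * 1)  →  (c + a);  cost 11 ≤ 11, done

((c + a) * (b * a))   [cost 11]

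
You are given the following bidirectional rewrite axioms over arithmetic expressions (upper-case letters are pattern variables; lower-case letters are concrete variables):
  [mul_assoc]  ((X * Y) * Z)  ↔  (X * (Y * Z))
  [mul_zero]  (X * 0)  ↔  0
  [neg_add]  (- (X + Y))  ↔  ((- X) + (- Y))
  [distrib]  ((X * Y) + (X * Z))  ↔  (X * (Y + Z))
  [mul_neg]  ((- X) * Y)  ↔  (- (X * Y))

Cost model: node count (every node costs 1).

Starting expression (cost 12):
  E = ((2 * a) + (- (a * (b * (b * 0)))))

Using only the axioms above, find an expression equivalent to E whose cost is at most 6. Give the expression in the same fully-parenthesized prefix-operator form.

((2 * a) + (- 0))   [cost 6]

(1) (b * 0)  =[mul_zero →]=  0    ⊢ ((2 * a) + (- (a * (b * 0))))
(2) (b * 0)  =[mul_zero →]=  0    ⊢ ((2 * a) + (- (a * 0)))
(3) (a * 0)  =[mul_zero →]=  0    ⊢ cost 6, within 6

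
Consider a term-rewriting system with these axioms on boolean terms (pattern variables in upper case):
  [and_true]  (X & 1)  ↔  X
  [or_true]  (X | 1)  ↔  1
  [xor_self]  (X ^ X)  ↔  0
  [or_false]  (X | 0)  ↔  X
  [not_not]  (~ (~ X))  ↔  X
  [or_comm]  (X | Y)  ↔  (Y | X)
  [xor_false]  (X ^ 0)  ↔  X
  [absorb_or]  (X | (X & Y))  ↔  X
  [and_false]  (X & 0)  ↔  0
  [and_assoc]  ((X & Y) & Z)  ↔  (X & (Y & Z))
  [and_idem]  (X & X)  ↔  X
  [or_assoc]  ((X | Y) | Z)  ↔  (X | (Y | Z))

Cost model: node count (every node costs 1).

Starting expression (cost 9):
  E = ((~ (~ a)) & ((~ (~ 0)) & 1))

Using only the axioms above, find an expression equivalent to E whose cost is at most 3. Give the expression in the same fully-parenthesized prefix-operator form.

(a & 0)   [cost 3]

1. [not_not →] (~ (~ a))  →  a;  E = (a & ((~ (~ 0)) & 1))
2. [and_true →] ((~ (~ 0)) & 1)  →  (~ (~ 0));  E = (a & (~ (~ 0)))
3. [not_not →] (~ (~ 0))  →  0;  cost 3 ≤ 3, done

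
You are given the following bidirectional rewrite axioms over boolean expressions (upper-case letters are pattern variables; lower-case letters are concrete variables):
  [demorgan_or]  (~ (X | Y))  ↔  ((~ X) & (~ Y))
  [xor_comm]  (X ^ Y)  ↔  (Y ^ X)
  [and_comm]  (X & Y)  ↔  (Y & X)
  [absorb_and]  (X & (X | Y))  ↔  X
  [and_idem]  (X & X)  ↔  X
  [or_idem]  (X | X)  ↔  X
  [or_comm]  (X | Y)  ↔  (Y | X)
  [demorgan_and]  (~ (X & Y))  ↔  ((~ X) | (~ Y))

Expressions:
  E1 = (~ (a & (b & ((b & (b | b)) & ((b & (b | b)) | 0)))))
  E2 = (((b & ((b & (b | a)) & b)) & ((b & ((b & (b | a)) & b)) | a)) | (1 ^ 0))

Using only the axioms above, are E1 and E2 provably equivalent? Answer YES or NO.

NO

Every axiom is a valid identity, so a rewrite proof would force E1 and E2 to agree under every assignment.
At a=1, b=1: E1 = 0 but E2 = 1; they differ, so no derivation exists.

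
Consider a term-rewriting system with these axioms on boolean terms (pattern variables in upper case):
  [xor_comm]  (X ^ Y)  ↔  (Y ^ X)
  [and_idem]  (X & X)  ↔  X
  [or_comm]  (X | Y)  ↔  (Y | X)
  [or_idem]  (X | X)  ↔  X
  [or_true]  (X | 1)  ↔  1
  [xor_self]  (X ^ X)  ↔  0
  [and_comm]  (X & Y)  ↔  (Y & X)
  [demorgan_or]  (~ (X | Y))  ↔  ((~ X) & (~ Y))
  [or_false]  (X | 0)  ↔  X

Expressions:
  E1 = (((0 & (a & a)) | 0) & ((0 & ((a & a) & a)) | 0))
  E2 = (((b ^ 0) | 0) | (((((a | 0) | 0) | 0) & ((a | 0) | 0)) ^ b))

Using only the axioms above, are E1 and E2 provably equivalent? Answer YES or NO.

NO

All listed rules preserve value, hence provable equivalence implies equal values everywhere; look for a separating assignment.
a=0, b=1 gives E1 ↦ 0, E2 ↦ 1; values differ ⇒ not provably equivalent.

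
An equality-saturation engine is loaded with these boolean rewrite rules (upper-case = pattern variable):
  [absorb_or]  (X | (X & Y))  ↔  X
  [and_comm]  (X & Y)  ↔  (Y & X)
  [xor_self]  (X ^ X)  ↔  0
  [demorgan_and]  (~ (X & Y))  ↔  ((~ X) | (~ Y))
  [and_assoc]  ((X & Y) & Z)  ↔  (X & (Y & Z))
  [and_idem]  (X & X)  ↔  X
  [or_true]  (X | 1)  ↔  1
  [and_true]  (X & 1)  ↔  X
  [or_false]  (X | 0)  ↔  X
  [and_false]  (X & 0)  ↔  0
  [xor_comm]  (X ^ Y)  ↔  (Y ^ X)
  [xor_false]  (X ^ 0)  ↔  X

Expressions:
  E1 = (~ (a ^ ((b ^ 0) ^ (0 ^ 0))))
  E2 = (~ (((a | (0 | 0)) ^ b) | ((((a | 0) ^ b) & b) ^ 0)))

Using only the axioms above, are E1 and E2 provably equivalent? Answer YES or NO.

step 1: xor_false (→) rewrites (0 ^ 0) into 0, now (~ (a ^ ((b ^ 0) ^ 0)))
step 2: xor_false (→) rewrites (b ^ 0) into b, now (~ (a ^ (b ^ 0)))
step 3: xor_false (→) rewrites (b ^ 0) into b, now (~ (a ^ b))
step 4: or_false (←) rewrites a into (a | 0), now (~ ((a | 0) ^ b))
step 5: absorb_or (←) rewrites ((a | 0) ^ b) into (((a | 0) ^ b) | (((a | 0) ^ b) & b)), now (~ (((a | 0) ^ b) | (((a | 0) ^ b) & b)))
step 6: or_false (←) rewrites 0 into (0 | 0), now (~ (((a | (0 | 0)) ^ b) | (((a | 0) ^ b) & b)))
step 7: xor_false (←) rewrites (((a | 0) ^ b) & b) into ((((a | 0) ^ b) & b) ^ 0), which is E2

YES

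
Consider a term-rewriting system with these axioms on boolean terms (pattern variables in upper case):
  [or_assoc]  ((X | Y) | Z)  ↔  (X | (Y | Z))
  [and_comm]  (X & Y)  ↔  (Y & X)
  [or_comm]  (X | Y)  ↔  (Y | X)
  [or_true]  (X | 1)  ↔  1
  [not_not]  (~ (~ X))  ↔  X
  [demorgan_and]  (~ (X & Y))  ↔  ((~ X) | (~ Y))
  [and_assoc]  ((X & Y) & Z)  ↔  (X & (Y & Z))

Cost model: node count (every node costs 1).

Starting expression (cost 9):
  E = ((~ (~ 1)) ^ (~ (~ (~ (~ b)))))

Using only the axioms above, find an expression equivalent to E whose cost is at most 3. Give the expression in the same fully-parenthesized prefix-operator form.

1. [not_not →] (~ (~ (~ (~ b))))  →  (~ (~ b));  E = ((~ (~ 1)) ^ (~ (~ b)))
2. [not_not →] (~ (~ 1))  →  1;  E = (1 ^ (~ (~ b)))
3. [not_not →] (~ (~ b))  →  b;  cost 3 ≤ 3, done

(1 ^ b)   [cost 3]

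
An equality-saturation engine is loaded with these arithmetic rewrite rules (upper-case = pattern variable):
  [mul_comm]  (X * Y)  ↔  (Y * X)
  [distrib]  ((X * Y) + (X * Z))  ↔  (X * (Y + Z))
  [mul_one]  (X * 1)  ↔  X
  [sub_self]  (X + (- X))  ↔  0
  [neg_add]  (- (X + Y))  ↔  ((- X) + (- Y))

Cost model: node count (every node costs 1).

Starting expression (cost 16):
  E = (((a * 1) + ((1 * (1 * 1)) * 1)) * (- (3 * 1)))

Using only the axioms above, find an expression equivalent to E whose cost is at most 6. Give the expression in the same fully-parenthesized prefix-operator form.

((- 3) * (a + 1))   [cost 6]

step 1: mul_one (→) rewrites (1 * 1) into 1, now (((a * 1) + ((1 * 1) * 1)) * (- (3 * 1)))
step 2: mul_one (→) rewrites (a * 1) into a, now ((a + ((1 * 1) * 1)) * (- (3 * 1)))
step 3: mul_one (→) rewrites ((1 * 1) * 1) into (1 * 1), now ((a + (1 * 1)) * (- (3 * 1)))
step 4: mul_comm (→) rewrites ((a + (1 * 1)) * (- (3 * 1))) into ((- (3 * 1)) * (a + (1 * 1)))
step 5: mul_one (→) rewrites (1 * 1) into 1, now ((- (3 * 1)) * (a + 1))
step 6: mul_one (→) rewrites (3 * 1) into 3, reaching cost 6 (bound 6)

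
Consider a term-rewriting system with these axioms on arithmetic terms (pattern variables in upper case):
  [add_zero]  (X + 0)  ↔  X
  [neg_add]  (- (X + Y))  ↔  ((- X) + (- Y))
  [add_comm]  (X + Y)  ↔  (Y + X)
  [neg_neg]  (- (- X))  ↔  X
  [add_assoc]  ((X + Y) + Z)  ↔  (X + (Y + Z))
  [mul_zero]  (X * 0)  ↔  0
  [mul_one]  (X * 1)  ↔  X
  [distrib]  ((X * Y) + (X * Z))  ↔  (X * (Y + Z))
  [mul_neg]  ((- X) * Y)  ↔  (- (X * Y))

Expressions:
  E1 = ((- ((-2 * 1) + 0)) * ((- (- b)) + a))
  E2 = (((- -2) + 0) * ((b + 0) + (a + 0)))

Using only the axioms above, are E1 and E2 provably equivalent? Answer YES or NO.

YES

step 1: add_zero (→) rewrites ((-2 * 1) + 0) into (-2 * 1), now ((- (-2 * 1)) * ((- (- b)) + a))
step 2: neg_neg (→) rewrites (- (- b)) into b, now ((- (-2 * 1)) * (b + a))
step 3: mul_one (→) rewrites (-2 * 1) into -2, now ((- -2) * (b + a))
step 4: add_zero (←) rewrites b into (b + 0), now ((- -2) * ((b + 0) + a))
step 5: add_zero (←) rewrites (- -2) into ((- -2) + 0), now (((- -2) + 0) * ((b + 0) + a))
step 6: add_zero (←) rewrites a into (a + 0), which is E2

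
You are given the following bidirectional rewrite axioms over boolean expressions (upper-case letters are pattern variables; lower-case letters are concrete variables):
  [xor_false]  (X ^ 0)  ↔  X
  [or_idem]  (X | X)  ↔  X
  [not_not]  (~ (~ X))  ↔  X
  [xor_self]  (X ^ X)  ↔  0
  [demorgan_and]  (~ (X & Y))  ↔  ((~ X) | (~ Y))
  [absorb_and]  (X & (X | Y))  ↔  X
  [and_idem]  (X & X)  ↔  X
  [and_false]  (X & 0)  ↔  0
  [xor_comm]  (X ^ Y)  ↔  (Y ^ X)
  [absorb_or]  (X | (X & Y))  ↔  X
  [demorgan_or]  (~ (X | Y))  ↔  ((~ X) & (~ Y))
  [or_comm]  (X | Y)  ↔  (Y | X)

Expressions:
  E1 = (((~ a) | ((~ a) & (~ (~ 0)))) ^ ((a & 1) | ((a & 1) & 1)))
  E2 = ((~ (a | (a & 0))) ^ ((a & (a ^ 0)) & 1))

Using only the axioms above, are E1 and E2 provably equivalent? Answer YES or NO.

YES

(1) ((a & 1) | ((a & 1) & 1))  =[absorb_or →]=  (a & 1)    ⊢ (((~ a) | ((~ a) & (~ (~ 0)))) ^ (a & 1))
(2) (~ (~ 0))  =[not_not →]=  0    ⊢ (((~ a) | ((~ a) & 0)) ^ (a & 1))
(3) ((~ a) | ((~ a) & 0))  =[absorb_or →]=  (~ a)    ⊢ ((~ a) ^ (a & 1))
(4) a  =[and_idem ←]=  (a & a)    ⊢ ((~ a) ^ ((a & a) & 1))
(5) a  =[xor_false ←]=  (a ^ 0)    ⊢ ((~ a) ^ ((a & (a ^ 0)) & 1))
(6) a  =[absorb_or ←]=  (a | (a & 0))    ⊢ E2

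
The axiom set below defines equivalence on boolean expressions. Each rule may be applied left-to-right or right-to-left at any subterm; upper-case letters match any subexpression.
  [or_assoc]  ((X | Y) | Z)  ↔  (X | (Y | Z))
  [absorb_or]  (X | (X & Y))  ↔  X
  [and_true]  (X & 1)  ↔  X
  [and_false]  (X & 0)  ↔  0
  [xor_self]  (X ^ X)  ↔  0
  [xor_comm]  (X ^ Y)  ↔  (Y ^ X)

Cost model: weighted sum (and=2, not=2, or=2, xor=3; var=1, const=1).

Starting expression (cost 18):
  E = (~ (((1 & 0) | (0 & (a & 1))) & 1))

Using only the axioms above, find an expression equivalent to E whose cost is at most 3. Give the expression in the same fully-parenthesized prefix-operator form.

(~ 0)   [cost 3]

1. [and_true →] (a & 1)  →  a;  E = (~ (((1 & 0) | (0 & a)) & 1))
2. [and_false →] (1 & 0)  →  0;  E = (~ ((0 | (0 & a)) & 1))
3. [and_true →] ((0 | (0 & a)) & 1)  →  (0 | (0 & a));  E = (~ (0 | (0 & a)))
4. [absorb_or →] (0 | (0 & a))  →  0;  cost 3 ≤ 3, done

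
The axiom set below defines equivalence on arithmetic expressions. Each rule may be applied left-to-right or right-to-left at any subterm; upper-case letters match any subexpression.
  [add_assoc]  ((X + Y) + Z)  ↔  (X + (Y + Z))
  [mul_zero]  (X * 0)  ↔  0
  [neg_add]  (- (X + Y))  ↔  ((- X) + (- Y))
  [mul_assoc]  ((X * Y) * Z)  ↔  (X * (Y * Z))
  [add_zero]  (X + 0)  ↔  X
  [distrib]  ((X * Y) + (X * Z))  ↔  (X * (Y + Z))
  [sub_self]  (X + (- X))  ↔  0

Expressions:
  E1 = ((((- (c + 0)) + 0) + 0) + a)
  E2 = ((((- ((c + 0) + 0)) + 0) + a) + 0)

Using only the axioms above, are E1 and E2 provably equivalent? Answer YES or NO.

YES

1. [add_zero →] (((- (c + 0)) + 0) + 0)  →  ((- (c + 0)) + 0);  E1 = (((- (c + 0)) + 0) + a)
2. [add_zero ←] c  →  (c + 0);  E1 = (((- ((c + 0) + 0)) + 0) + a)
3. [add_zero ←] (((- ((c + 0) + 0)) + 0) + a)  →  ((((- ((c + 0) + 0)) + 0) + a) + 0);  this is E2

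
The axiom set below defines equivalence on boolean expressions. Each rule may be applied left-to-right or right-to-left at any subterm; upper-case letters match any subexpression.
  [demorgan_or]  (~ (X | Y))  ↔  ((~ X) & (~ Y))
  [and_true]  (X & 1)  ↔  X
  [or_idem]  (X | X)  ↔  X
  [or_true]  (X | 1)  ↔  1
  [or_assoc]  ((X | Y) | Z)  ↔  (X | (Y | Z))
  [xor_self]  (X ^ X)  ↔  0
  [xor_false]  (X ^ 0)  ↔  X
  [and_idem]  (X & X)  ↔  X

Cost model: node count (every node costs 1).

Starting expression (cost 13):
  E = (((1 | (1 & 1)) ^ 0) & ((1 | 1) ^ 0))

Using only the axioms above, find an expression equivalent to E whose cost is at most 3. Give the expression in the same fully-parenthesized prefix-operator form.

step 1: and_idem (→) rewrites (1 & 1) into 1, now (((1 | 1) ^ 0) & ((1 | 1) ^ 0))
step 2: and_idem (→) rewrites (((1 | 1) ^ 0) & ((1 | 1) ^ 0)) into ((1 | 1) ^ 0)
step 3: or_idem (→) rewrites (1 | 1) into 1, reaching cost 3 (bound 3)

(1 ^ 0)   [cost 3]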